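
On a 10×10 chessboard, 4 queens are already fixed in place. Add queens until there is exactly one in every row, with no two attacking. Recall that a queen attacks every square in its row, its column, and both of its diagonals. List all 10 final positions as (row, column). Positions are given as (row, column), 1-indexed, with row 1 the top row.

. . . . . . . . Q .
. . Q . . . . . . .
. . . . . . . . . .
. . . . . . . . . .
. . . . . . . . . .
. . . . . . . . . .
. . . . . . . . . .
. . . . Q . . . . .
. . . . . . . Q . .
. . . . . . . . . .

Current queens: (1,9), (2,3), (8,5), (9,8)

(1,9) (2,3) (3,1) (4,7) (5,10) (6,6) (7,2) (8,5) (9,8) (10,4)

Row 3: attacked by (1,9)→{7,9}; (2,3)→{2,3,4}; (8,5)→{5,10}; (9,8)→{2,8}. Safe: 1, 6. Place at column 1.
Row 4: attacked by (1,9)→{6,9}; (2,3)→{1,3,5}; (3,1)→{1,2}; (8,5)→{1,5,9}; (9,8)→{3,8}. Safe: 4, 7, 10. Place at column 7.
Row 5: attacked by (1,9)→{5,9}; (2,3)→{3,6}; (3,1)→{1,3}; (4,7)→{6,7,8}; (8,5)→{2,5,8}; (9,8)→{4,8}. Safe: 10. Place at column 10.
Row 6: attacked by (1,9)→{4,9}; (2,3)→{3,7}; (3,1)→{1,4}; (4,7)→{5,7,9}; (5,10)→{9,10}; (8,5)→{3,5,7}; (9,8)→{5,8}. Safe: 2, 6. Place at column 6.
Row 7: attacked by (1,9)→{3,9}; (2,3)→{3,8}; (3,1)→{1,5}; (4,7)→{4,7,10}; (5,10)→{8,10}; (6,6)→{5,6,7}; (8,5)→{4,5,6}; (9,8)→{6,8,10}. Safe: 2. Place at column 2.
Row 10: attacked by (1,9)→{9}; (2,3)→{3}; (3,1)→{1,8}; (4,7)→{1,7}; (5,10)→{5,10}; (6,6)→{2,6,10}; (7,2)→{2,5}; (8,5)→{3,5,7}; (9,8)→{7,8,9}. Safe: 4. Place at column 4.
Columns [9, 3, 1, 7, 10, 6, 2, 5, 8, 4], r−c [-8, -1, 2, -3, -5, 0, 5, 3, 1, 6], r+c [10, 5, 4, 11, 15, 12, 9, 13, 17, 14] are all distinct, so no two queens attack.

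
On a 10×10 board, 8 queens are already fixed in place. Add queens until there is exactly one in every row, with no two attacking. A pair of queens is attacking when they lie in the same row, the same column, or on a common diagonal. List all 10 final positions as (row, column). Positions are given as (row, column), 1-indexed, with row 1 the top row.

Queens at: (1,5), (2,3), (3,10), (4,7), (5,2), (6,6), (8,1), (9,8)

(1,5) (2,3) (3,10) (4,7) (5,2) (6,6) (7,9) (8,1) (9,8) (10,4)

Row 7: attacked by (1,5)→{5}; (2,3)→{3,8}; (3,10)→{6,10}; (4,7)→{4,7,10}; (5,2)→{2,4}; (6,6)→{5,6,7}; (8,1)→{1,2}; (9,8)→{6,8,10}. Safe: 9. Place at column 9.
Row 10: attacked by (1,5)→{5}; (2,3)→{3}; (3,10)→{3,10}; (4,7)→{1,7}; (5,2)→{2,7}; (6,6)→{2,6,10}; (7,9)→{6,9}; (8,1)→{1,3}; (9,8)→{7,8,9}. Safe: 4. Place at column 4.
Columns [5, 3, 10, 7, 2, 6, 9, 1, 8, 4], r−c [-4, -1, -7, -3, 3, 0, -2, 7, 1, 6], r+c [6, 5, 13, 11, 7, 12, 16, 9, 17, 14] are all distinct, so no two queens attack.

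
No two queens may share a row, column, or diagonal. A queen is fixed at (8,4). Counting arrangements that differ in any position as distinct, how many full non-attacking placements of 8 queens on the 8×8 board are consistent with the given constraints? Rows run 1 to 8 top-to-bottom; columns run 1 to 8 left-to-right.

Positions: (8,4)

Branch on row 1: col 1 → 1; col 2 → 3; col 3 → 3; col 5 → 3; col 6 → 4; col 7 → 3; col 8 → 1.
Sum: 1 + 3 + 3 + 3 + 4 + 3 + 1 = 18.

18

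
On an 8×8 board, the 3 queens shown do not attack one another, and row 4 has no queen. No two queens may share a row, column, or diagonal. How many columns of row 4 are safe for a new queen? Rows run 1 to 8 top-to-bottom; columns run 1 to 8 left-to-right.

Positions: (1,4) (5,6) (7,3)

2

(1,4) attacks row 4 at column 4 and diagonals 1, 7.
(5,6) attacks row 4 at column 6 and diagonals 5, 7.
(7,3) attacks row 4 at column 3 and diagonals 6.
Attacked columns: {1, 3, 4, 5, 6, 7}. Safe: {2, 8}.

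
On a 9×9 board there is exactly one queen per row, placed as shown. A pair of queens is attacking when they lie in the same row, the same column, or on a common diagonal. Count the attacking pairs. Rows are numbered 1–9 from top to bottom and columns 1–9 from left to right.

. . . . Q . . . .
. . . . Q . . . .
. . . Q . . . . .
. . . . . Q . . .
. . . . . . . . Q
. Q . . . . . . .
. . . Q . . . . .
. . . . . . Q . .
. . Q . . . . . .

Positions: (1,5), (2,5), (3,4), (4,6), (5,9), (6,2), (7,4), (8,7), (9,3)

4

Same column: (1,5)–(2,5) (column 5); (3,4)–(7,4) (column 4).
Same diagonal: (1,5)–(5,9) (|1−5| = |5−9| = 4); (2,5)–(3,4) (|2−3| = |5−4| = 1).
Total attacking pairs: 4.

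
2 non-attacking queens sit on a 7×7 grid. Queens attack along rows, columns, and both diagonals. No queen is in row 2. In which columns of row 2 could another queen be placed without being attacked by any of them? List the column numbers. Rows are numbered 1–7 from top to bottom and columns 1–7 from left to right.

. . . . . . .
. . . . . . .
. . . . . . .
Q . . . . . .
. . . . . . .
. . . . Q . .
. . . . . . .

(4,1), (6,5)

columns 2, 4, 6, 7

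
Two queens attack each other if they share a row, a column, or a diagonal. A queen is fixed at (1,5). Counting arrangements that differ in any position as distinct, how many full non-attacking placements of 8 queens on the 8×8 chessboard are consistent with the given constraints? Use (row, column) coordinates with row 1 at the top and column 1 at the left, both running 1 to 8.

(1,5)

Branch on row 2: col 1 → 3; col 2 → 4; col 3 → 3; col 7 → 6; col 8 → 2.
Sum: 3 + 4 + 3 + 6 + 2 = 18.

18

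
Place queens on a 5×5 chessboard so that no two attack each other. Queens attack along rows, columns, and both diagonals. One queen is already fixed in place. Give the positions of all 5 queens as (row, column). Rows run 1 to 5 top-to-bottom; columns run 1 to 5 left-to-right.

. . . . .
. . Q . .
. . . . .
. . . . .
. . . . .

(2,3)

Row 1: attacked by (2,3)→{2,3,4}. Safe: 1, 5. Place at column 5.
Row 3: attacked by (1,5)→{3,5}; (2,3)→{2,3,4}. Safe: 1. Place at column 1.
Row 4: attacked by (1,5)→{2,5}; (2,3)→{1,3,5}; (3,1)→{1,2}. Safe: 4. Place at column 4.
Row 5: attacked by (1,5)→{1,5}; (2,3)→{3}; (3,1)→{1,3}; (4,4)→{3,4,5}. Safe: 2. Place at column 2.
Columns [5, 3, 1, 4, 2], r−c [-4, -1, 2, 0, 3], r+c [6, 5, 4, 8, 7] are all distinct, so no two queens attack.

(1,5) (2,3) (3,1) (4,4) (5,2)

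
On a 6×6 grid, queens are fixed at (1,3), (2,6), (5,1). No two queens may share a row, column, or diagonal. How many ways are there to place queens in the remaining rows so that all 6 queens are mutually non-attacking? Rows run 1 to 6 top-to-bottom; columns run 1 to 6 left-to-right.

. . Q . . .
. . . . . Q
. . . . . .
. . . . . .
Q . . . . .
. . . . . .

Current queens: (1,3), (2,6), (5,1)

Branch on row 3: col 2 → 1; col 4 → 0.
Sum: 1 + 0 = 1.

1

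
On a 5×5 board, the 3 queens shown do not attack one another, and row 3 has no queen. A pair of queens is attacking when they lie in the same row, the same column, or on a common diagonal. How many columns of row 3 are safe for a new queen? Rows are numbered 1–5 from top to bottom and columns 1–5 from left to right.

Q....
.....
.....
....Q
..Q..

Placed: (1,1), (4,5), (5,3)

1

(1,1) attacks row 3 at column 1 and diagonals 3.
(4,5) attacks row 3 at column 5 and diagonals 4.
(5,3) attacks row 3 at column 3 and diagonals 1, 5.
Attacked columns: {1, 3, 4, 5}. Safe: {2}.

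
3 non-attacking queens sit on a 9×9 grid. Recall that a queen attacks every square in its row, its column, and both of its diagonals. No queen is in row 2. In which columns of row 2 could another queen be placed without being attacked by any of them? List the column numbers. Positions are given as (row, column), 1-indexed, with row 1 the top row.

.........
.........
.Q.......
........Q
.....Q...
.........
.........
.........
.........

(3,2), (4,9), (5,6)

(3,2) attacks row 2 at column 2 and diagonals 1, 3.
(4,9) attacks row 2 at column 9 and diagonals 7.
(5,6) attacks row 2 at column 6 and diagonals 3, 9.
Attacked columns: {1, 2, 3, 6, 7, 9}. Safe: {4, 5, 8}.

columns 4, 5, 8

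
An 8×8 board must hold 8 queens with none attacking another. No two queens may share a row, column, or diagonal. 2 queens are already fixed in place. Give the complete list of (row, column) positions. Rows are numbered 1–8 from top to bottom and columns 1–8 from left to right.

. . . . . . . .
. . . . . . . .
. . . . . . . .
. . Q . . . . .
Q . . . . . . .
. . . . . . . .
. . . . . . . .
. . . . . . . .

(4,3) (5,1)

Row 1: attacked by (4,3)→{3,6}; (5,1)→{1,5}. Safe: 2, 4, 7, 8. Place at column 4.
Row 2: attacked by (1,4)→{3,4,5}; (4,3)→{1,3,5}; (5,1)→{1,4}. Safe: 2, 6, 7, 8. Place at column 8.
Row 3: attacked by (1,4)→{2,4,6}; (2,8)→{7,8}; (4,3)→{2,3,4}; (5,1)→{1,3}. Safe: 5. Place at column 5.
Row 6: attacked by (1,4)→{4}; (2,8)→{4,8}; (3,5)→{2,5,8}; (4,3)→{1,3,5}; (5,1)→{1,2}. Safe: 6, 7. Place at column 7.
Row 7: attacked by (1,4)→{4}; (2,8)→{3,8}; (3,5)→{1,5}; (4,3)→{3,6}; (5,1)→{1,3}; (6,7)→{6,7,8}. Safe: 2. Place at column 2.
Row 8: attacked by (1,4)→{4}; (2,8)→{2,8}; (3,5)→{5}; (4,3)→{3,7}; (5,1)→{1,4}; (6,7)→{5,7}; (7,2)→{1,2,3}. Safe: 6. Place at column 6.
Columns [4, 8, 5, 3, 1, 7, 2, 6], r−c [-3, -6, -2, 1, 4, -1, 5, 2], r+c [5, 10, 8, 7, 6, 13, 9, 14] are all distinct, so no two queens attack.

(1,4) (2,8) (3,5) (4,3) (5,1) (6,7) (7,2) (8,6)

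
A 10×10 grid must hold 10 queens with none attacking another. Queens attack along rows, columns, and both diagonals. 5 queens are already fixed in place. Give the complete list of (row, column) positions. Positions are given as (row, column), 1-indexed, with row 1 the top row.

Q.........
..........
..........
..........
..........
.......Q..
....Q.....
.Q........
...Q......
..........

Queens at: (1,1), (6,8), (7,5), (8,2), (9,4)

(1,1) (2,9) (3,6) (4,3) (5,10) (6,8) (7,5) (8,2) (9,4) (10,7)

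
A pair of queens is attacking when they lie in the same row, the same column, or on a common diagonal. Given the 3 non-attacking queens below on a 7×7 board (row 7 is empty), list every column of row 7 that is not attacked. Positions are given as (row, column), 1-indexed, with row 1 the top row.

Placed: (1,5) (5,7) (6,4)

(1,5) attacks row 7 at column 5.
(5,7) attacks row 7 at column 7 and diagonals 5.
(6,4) attacks row 7 at column 4 and diagonals 3, 5.
Attacked columns: {3, 4, 5, 7}. Safe: {1, 2, 6}.

columns 1, 2, 6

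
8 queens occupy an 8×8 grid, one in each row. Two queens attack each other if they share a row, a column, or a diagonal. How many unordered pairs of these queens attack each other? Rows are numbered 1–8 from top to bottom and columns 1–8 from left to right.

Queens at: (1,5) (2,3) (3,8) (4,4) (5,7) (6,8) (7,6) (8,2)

2

Same column: (3,8)–(6,8) (column 8).
Same diagonal: (5,7)–(6,8) (|5−6| = |7−8| = 1).
Total attacking pairs: 2.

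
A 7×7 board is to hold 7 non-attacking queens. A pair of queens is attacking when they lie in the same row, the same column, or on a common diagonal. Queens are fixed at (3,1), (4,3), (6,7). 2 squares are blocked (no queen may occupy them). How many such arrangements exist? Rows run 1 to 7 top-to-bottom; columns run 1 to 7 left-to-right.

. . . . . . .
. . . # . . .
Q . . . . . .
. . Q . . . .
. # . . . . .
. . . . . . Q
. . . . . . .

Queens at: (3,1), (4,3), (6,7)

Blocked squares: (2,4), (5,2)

Branch on row 1: col 4 → 1; col 5 → 0.
Sum: 1 + 0 = 1.

1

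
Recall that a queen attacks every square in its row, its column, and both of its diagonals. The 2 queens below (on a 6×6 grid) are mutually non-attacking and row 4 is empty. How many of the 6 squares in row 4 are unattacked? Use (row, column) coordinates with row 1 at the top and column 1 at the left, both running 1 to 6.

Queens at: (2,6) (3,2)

(2,6) attacks row 4 at column 6 and diagonals 4.
(3,2) attacks row 4 at column 2 and diagonals 1, 3.
Attacked columns: {1, 2, 3, 4, 6}. Safe: {5}.

1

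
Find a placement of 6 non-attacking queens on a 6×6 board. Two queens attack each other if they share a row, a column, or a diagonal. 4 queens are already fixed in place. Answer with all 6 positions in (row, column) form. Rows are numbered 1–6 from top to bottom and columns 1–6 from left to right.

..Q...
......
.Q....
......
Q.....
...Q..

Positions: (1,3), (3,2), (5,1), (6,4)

Row 2: attacked by (1,3)→{2,3,4}; (3,2)→{1,2,3}; (5,1)→{1,4}; (6,4)→{4}. Safe: 5, 6. Place at column 6.
Row 4: attacked by (1,3)→{3,6}; (2,6)→{4,6}; (3,2)→{1,2,3}; (5,1)→{1,2}; (6,4)→{2,4,6}. Safe: 5. Place at column 5.
Columns [3, 6, 2, 5, 1, 4], r−c [-2, -4, 1, -1, 4, 2], r+c [4, 8, 5, 9, 6, 10] are all distinct, so no two queens attack.

(1,3) (2,6) (3,2) (4,5) (5,1) (6,4)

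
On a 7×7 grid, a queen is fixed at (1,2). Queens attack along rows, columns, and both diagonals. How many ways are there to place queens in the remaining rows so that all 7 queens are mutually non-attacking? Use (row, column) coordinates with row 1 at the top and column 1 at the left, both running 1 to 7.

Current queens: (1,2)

7

Branch on row 2: col 4 → 2; col 5 → 3; col 6 → 1; col 7 → 1.
Sum: 2 + 3 + 1 + 1 = 7.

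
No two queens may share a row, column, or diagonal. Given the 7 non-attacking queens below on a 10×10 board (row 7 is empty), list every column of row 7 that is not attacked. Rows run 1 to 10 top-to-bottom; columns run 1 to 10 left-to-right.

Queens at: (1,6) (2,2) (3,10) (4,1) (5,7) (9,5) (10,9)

columns 8

(1,6) attacks row 7 at column 6.
(2,2) attacks row 7 at column 2 and diagonals 7.
(3,10) attacks row 7 at column 10 and diagonals 6.
(4,1) attacks row 7 at column 1 and diagonals 4.
(5,7) attacks row 7 at column 7 and diagonals 5, 9.
(9,5) attacks row 7 at column 5 and diagonals 3, 7.
(10,9) attacks row 7 at column 9 and diagonals 6.
Attacked columns: {1, 2, 3, 4, 5, 6, 7, 9, 10}. Safe: {8}.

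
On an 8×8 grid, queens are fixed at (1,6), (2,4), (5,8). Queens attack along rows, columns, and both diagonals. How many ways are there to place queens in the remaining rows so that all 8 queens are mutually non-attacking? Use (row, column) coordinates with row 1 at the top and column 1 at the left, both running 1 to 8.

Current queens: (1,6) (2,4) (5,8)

Branch on row 3: col 1 → 1; col 2 → 0; col 7 → 1.
Sum: 1 + 0 + 1 = 2.

2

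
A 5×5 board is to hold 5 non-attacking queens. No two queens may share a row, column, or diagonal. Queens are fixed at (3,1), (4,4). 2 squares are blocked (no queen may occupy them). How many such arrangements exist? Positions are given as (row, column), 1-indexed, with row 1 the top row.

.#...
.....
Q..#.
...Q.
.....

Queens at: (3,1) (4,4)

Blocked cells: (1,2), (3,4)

1

Branch on row 1: col 5 → 1.
Sum: 1 = 1.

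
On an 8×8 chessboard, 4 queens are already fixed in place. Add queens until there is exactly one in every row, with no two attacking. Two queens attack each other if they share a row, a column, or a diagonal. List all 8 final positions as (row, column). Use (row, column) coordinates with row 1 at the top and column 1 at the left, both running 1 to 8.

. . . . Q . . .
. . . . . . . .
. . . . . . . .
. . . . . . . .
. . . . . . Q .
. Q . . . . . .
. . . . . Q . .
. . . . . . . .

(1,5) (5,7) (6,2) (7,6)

Row 2: attacked by (1,5)→{4,5,6}; (5,7)→{4,7}; (6,2)→{2,6}; (7,6)→{1,6}. Safe: 3, 8. Place at column 8.
Row 3: attacked by (1,5)→{3,5,7}; (2,8)→{7,8}; (5,7)→{5,7}; (6,2)→{2,5}; (7,6)→{2,6}. Safe: 1, 4. Place at column 4.
Row 4: attacked by (1,5)→{2,5,8}; (2,8)→{6,8}; (3,4)→{3,4,5}; (5,7)→{6,7,8}; (6,2)→{2,4}; (7,6)→{3,6}. Safe: 1. Place at column 1.
Row 8: attacked by (1,5)→{5}; (2,8)→{2,8}; (3,4)→{4}; (4,1)→{1,5}; (5,7)→{4,7}; (6,2)→{2,4}; (7,6)→{5,6,7}. Safe: 3. Place at column 3.
Columns [5, 8, 4, 1, 7, 2, 6, 3], r−c [-4, -6, -1, 3, -2, 4, 1, 5], r+c [6, 10, 7, 5, 12, 8, 13, 11] are all distinct, so no two queens attack.

(1,5) (2,8) (3,4) (4,1) (5,7) (6,2) (7,6) (8,3)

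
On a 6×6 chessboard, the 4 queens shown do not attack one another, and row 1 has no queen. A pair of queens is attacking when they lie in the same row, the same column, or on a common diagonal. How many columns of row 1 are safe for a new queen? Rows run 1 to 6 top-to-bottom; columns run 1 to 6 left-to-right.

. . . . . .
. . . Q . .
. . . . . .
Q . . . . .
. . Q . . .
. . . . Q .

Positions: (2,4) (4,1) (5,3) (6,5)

2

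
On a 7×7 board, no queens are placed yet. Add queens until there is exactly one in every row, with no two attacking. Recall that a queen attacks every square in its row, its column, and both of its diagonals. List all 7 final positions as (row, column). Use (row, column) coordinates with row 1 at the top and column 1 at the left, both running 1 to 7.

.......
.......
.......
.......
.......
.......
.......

(1,7) (2,5) (3,3) (4,1) (5,6) (6,4) (7,2)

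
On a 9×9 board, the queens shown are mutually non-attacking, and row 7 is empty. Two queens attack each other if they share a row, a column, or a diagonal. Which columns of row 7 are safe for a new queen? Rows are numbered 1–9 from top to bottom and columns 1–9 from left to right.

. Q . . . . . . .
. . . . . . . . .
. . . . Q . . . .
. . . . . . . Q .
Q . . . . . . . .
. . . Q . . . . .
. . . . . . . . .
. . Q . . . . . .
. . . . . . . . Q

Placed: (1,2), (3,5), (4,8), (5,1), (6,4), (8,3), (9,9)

(1,2) attacks row 7 at column 2 and diagonals 8.
(3,5) attacks row 7 at column 5 and diagonals 1, 9.
(4,8) attacks row 7 at column 8 and diagonals 5.
(5,1) attacks row 7 at column 1 and diagonals 3.
(6,4) attacks row 7 at column 4 and diagonals 3, 5.
(8,3) attacks row 7 at column 3 and diagonals 2, 4.
(9,9) attacks row 7 at column 9 and diagonals 7.
Attacked columns: {1, 2, 3, 4, 5, 7, 8, 9}. Safe: {6}.

columns 6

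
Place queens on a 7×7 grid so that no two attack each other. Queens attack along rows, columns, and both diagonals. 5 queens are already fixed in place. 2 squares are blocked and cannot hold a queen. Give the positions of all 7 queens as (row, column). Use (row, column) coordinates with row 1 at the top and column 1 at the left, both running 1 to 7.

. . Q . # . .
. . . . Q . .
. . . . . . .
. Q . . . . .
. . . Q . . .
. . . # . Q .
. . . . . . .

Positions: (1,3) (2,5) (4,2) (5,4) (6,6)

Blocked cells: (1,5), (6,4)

(1,3) (2,5) (3,7) (4,2) (5,4) (6,6) (7,1)

Row 3: attacked by (1,3)→{1,3,5}; (2,5)→{4,5,6}; (4,2)→{1,2,3}; (5,4)→{2,4,6}; (6,6)→{3,6}. Safe: 7. Place at column 7.
Row 7: attacked by (1,3)→{3}; (2,5)→{5}; (3,7)→{3,7}; (4,2)→{2,5}; (5,4)→{2,4,6}; (6,6)→{5,6,7}. Safe: 1. Place at column 1.
Columns [3, 5, 7, 2, 4, 6, 1], r−c [-2, -3, -4, 2, 1, 0, 6], r+c [4, 7, 10, 6, 9, 12, 8] are all distinct, so no two queens attack.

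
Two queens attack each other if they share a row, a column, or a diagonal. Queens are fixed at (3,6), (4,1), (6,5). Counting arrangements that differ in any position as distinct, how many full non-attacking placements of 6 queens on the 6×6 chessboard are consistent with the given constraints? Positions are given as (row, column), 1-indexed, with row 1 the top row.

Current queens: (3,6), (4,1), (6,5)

Branch on row 1: col 2 → 1; col 3 → 0.
Sum: 1 + 0 = 1.

1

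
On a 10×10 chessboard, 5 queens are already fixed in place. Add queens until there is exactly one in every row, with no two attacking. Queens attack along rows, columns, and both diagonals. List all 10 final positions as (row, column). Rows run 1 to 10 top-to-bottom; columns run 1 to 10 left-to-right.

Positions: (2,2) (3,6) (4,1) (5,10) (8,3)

(1,5) (2,2) (3,6) (4,1) (5,10) (6,7) (7,9) (8,3) (9,8) (10,4)

Row 1: attacked by (2,2)→{1,2,3}; (3,6)→{4,6,8}; (4,1)→{1,4}; (5,10)→{6,10}; (8,3)→{3,10}. Safe: 5, 7, 9. Place at column 5.
Row 6: attacked by (1,5)→{5,10}; (2,2)→{2,6}; (3,6)→{3,6,9}; (4,1)→{1,3}; (5,10)→{9,10}; (8,3)→{1,3,5}. Safe: 4, 7, 8. Place at column 7.
Row 7: attacked by (1,5)→{5}; (2,2)→{2,7}; (3,6)→{2,6,10}; (4,1)→{1,4}; (5,10)→{8,10}; (6,7)→{6,7,8}; (8,3)→{2,3,4}. Safe: 9. Place at column 9.
Row 9: attacked by (1,5)→{5}; (2,2)→{2,9}; (3,6)→{6}; (4,1)→{1,6}; (5,10)→{6,10}; (6,7)→{4,7,10}; (7,9)→{7,9}; (8,3)→{2,3,4}. Safe: 8. Place at column 8.
Row 10: attacked by (1,5)→{5}; (2,2)→{2,10}; (3,6)→{6}; (4,1)→{1,7}; (5,10)→{5,10}; (6,7)→{3,7}; (7,9)→{6,9}; (8,3)→{1,3,5}; (9,8)→{7,8,9}. Safe: 4. Place at column 4.
Columns [5, 2, 6, 1, 10, 7, 9, 3, 8, 4], r−c [-4, 0, -3, 3, -5, -1, -2, 5, 1, 6], r+c [6, 4, 9, 5, 15, 13, 16, 11, 17, 14] are all distinct, so no two queens attack.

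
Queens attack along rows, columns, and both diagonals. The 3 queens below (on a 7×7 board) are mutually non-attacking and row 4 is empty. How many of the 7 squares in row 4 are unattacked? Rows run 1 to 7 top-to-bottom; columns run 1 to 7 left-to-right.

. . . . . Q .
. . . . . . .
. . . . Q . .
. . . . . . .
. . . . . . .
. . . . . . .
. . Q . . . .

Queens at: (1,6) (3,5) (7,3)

3

(1,6) attacks row 4 at column 6 and diagonals 3.
(3,5) attacks row 4 at column 5 and diagonals 4, 6.
(7,3) attacks row 4 at column 3 and diagonals 6.
Attacked columns: {3, 4, 5, 6}. Safe: {1, 2, 7}.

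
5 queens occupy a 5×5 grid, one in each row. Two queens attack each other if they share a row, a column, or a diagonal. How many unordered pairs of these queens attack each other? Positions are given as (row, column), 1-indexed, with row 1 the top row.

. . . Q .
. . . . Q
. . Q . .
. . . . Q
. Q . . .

3

Same column: (2,5)–(4,5) (column 5).
Same diagonal: (1,4)–(2,5) (|1−2| = |4−5| = 1); (2,5)–(5,2) (|2−5| = |5−2| = 3).
Total attacking pairs: 3.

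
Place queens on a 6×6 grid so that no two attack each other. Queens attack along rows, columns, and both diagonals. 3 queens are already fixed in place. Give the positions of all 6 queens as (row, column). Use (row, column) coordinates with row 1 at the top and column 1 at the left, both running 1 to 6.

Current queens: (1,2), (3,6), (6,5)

Row 2: attacked by (1,2)→{1,2,3}; (3,6)→{5,6}; (6,5)→{1,5}. Safe: 4. Place at column 4.
Row 4: attacked by (1,2)→{2,5}; (2,4)→{2,4,6}; (3,6)→{5,6}; (6,5)→{3,5}. Safe: 1. Place at column 1.
Row 5: attacked by (1,2)→{2,6}; (2,4)→{1,4}; (3,6)→{4,6}; (4,1)→{1,2}; (6,5)→{4,5,6}. Safe: 3. Place at column 3.
Columns [2, 4, 6, 1, 3, 5], r−c [-1, -2, -3, 3, 2, 1], r+c [3, 6, 9, 5, 8, 11] are all distinct, so no two queens attack.

(1,2) (2,4) (3,6) (4,1) (5,3) (6,5)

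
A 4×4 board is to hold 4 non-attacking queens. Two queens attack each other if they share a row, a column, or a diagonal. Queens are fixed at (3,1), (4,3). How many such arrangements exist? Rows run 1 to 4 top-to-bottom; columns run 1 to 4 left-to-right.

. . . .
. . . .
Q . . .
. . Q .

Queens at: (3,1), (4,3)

Branch on row 1: col 2 → 1; col 4 → 0.
Sum: 1 + 0 = 1.

1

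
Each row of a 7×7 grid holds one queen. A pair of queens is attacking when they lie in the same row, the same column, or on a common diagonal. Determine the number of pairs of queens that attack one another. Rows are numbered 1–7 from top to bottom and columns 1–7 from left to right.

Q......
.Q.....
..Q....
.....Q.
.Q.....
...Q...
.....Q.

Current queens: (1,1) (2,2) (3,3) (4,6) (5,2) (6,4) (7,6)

Same column: (2,2)–(5,2) (column 2); (4,6)–(7,6) (column 6).
Same diagonal: (1,1)–(2,2) (|1−2| = |1−2| = 1); (1,1)–(3,3) (|1−3| = |1−3| = 2); (2,2)–(3,3) (|2−3| = |2−3| = 1); (4,6)–(6,4) (|4−6| = |6−4| = 2).
Total attacking pairs: 6.

6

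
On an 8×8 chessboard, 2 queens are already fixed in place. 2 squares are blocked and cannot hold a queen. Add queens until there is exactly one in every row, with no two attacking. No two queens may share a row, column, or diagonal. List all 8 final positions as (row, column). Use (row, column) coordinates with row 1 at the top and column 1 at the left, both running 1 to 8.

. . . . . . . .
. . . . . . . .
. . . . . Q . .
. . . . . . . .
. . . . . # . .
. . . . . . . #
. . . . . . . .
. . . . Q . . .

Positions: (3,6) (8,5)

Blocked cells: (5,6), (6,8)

Row 1: attacked by (3,6)→{4,6,8}; (8,5)→{5}. Safe: 1, 2, 3, 7. Place at column 7.
Row 2: attacked by (1,7)→{6,7,8}; (3,6)→{5,6,7}; (8,5)→{5}. Safe: 1, 2, 3, 4. Place at column 2.
Row 4: attacked by (1,7)→{4,7}; (2,2)→{2,4}; (3,6)→{5,6,7}; (8,5)→{1,5}. Safe: 3, 8. Place at column 3.
Row 5: attacked by (1,7)→{3,7}; (2,2)→{2,5}; (3,6)→{4,6,8}; (4,3)→{2,3,4}; (8,5)→{2,5,8}. Blocked: 6. Safe: 1. Place at column 1.
Row 6: attacked by (1,7)→{2,7}; (2,2)→{2,6}; (3,6)→{3,6}; (4,3)→{1,3,5}; (5,1)→{1,2}; (8,5)→{3,5,7}. Blocked: 8. Safe: 4. Place at column 4.
Row 7: attacked by (1,7)→{1,7}; (2,2)→{2,7}; (3,6)→{2,6}; (4,3)→{3,6}; (5,1)→{1,3}; (6,4)→{3,4,5}; (8,5)→{4,5,6}. Safe: 8. Place at column 8.
Columns [7, 2, 6, 3, 1, 4, 8, 5], r−c [-6, 0, -3, 1, 4, 2, -1, 3], r+c [8, 4, 9, 7, 6, 10, 15, 13] are all distinct, so no two queens attack.

(1,7) (2,2) (3,6) (4,3) (5,1) (6,4) (7,8) (8,5)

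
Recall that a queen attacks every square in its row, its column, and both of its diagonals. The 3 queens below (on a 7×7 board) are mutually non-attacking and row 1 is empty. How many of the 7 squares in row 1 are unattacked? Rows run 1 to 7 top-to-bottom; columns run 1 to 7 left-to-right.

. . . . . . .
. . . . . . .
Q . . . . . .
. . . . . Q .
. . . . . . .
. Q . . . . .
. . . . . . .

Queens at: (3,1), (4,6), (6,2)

2

(3,1) attacks row 1 at column 1 and diagonals 3.
(4,6) attacks row 1 at column 6 and diagonals 3.
(6,2) attacks row 1 at column 2 and diagonals 7.
Attacked columns: {1, 2, 3, 6, 7}. Safe: {4, 5}.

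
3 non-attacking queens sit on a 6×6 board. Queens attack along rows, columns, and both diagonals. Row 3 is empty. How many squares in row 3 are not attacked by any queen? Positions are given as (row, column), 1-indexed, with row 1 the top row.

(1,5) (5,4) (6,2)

1

(1,5) attacks row 3 at column 5 and diagonals 3.
(5,4) attacks row 3 at column 4 and diagonals 2, 6.
(6,2) attacks row 3 at column 2 and diagonals 5.
Attacked columns: {2, 3, 4, 5, 6}. Safe: {1}.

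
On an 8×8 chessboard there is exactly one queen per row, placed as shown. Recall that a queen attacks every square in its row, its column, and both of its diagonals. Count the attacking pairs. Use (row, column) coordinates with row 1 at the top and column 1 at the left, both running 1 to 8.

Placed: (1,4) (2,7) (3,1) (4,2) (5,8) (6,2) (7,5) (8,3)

Same column: (4,2)–(6,2) (column 2).
Same diagonal: (1,4)–(5,8) (|1−5| = |4−8| = 4); (3,1)–(4,2) (|3−4| = |1−2| = 1); (3,1)–(7,5) (|3−7| = |1−5| = 4); (4,2)–(7,5) (|4−7| = |2−5| = 3).
Total attacking pairs: 5.

5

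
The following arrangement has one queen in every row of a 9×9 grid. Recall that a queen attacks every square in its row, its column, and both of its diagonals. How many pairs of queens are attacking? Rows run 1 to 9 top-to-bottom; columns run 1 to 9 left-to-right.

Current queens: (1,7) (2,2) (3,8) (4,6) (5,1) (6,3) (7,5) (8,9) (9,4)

All columns are distinct and no two queens satisfy |Δrow| = |Δcol|, so no pair attacks.

0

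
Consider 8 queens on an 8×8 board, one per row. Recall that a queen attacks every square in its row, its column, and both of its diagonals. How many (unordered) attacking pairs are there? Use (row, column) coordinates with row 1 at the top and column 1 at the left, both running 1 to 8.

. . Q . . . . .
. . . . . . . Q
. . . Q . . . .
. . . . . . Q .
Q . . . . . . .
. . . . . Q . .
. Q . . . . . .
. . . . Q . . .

All columns are distinct and no two queens satisfy |Δrow| = |Δcol|, so no pair attacks.

0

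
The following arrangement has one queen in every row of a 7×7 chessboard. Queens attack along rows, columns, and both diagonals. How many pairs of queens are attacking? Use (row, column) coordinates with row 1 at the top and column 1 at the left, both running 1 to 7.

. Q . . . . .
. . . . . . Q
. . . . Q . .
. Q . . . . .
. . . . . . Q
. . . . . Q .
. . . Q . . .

Same column: (1,2)–(4,2) (column 2); (2,7)–(5,7) (column 7).
Same diagonal: (3,5)–(5,7) (|3−5| = |5−7| = 2); (5,7)–(6,6) (|5−6| = |7−6| = 1).
Total attacking pairs: 4.

4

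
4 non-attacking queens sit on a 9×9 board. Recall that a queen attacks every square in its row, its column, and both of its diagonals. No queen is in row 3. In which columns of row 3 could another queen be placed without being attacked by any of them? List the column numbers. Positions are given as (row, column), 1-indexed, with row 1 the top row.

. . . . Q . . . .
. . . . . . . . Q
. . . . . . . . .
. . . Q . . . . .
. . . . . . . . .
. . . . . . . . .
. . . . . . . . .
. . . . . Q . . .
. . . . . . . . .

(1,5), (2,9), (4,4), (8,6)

columns 2

(1,5) attacks row 3 at column 5 and diagonals 3, 7.
(2,9) attacks row 3 at column 9 and diagonals 8.
(4,4) attacks row 3 at column 4 and diagonals 3, 5.
(8,6) attacks row 3 at column 6 and diagonals 1.
Attacked columns: {1, 3, 4, 5, 6, 7, 8, 9}. Safe: {2}.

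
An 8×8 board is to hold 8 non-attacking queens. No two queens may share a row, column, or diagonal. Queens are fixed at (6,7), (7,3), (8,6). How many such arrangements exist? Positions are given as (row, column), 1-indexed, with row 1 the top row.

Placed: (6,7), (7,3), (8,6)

3

Branch on row 1: col 1 → 0; col 4 → 1; col 5 → 2; col 8 → 0.
Sum: 0 + 1 + 2 + 0 = 3.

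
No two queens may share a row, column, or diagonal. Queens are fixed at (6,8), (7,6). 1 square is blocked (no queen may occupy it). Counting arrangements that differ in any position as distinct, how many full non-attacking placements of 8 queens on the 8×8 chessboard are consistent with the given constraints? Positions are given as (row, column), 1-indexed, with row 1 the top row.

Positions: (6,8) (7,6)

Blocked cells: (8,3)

Branch on row 1: col 1 → 0; col 2 → 1; col 4 → 0; col 5 → 3; col 7 → 0.
Sum: 0 + 1 + 0 + 3 + 0 = 4.

4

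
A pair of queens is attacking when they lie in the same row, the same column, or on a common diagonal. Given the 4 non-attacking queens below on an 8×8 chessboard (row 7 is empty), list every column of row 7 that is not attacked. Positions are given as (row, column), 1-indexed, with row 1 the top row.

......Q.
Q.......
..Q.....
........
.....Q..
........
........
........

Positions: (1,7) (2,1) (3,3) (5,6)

(1,7) attacks row 7 at column 7 and diagonals 1.
(2,1) attacks row 7 at column 1 and diagonals 6.
(3,3) attacks row 7 at column 3 and diagonals 7.
(5,6) attacks row 7 at column 6 and diagonals 4, 8.
Attacked columns: {1, 3, 4, 6, 7, 8}. Safe: {2, 5}.

columns 2, 5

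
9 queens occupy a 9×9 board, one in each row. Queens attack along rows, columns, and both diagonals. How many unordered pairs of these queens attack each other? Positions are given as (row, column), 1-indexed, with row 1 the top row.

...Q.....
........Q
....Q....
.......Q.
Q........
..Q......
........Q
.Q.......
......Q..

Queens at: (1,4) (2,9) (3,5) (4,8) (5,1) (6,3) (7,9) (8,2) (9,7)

3

Same column: (2,9)–(7,9) (column 9).
Same diagonal: (3,5)–(7,9) (|3−7| = |5−9| = 4); (7,9)–(9,7) (|7−9| = |9−7| = 2).
Total attacking pairs: 3.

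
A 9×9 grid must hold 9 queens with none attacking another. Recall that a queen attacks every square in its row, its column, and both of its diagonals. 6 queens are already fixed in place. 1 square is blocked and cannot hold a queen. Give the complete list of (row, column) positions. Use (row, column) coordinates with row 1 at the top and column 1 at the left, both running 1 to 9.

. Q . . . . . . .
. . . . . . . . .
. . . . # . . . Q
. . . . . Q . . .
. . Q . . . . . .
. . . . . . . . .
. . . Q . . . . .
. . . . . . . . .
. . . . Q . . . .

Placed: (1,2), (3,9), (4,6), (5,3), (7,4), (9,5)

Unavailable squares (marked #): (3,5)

(1,2) (2,7) (3,9) (4,6) (5,3) (6,1) (7,4) (8,8) (9,5)

Row 2: attacked by (1,2)→{1,2,3}; (3,9)→{8,9}; (4,6)→{4,6,8}; (5,3)→{3,6}; (7,4)→{4,9}; (9,5)→{5}. Safe: 7. Place at column 7.
Row 6: attacked by (1,2)→{2,7}; (2,7)→{3,7}; (3,9)→{6,9}; (4,6)→{4,6,8}; (5,3)→{2,3,4}; (7,4)→{3,4,5}; (9,5)→{2,5,8}. Safe: 1. Place at column 1.
Row 8: attacked by (1,2)→{2,9}; (2,7)→{1,7}; (3,9)→{4,9}; (4,6)→{2,6}; (5,3)→{3,6}; (6,1)→{1,3}; (7,4)→{3,4,5}; (9,5)→{4,5,6}. Safe: 8. Place at column 8.
Columns [2, 7, 9, 6, 3, 1, 4, 8, 5], r−c [-1, -5, -6, -2, 2, 5, 3, 0, 4], r+c [3, 9, 12, 10, 8, 7, 11, 16, 14] are all distinct, so no two queens attack.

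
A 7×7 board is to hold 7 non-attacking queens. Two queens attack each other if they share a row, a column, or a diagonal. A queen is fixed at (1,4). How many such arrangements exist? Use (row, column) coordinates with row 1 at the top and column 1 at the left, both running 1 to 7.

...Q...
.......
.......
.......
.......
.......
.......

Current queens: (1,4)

6

Branch on row 2: col 1 → 2; col 2 → 1; col 6 → 1; col 7 → 2.
Sum: 2 + 1 + 1 + 2 = 6.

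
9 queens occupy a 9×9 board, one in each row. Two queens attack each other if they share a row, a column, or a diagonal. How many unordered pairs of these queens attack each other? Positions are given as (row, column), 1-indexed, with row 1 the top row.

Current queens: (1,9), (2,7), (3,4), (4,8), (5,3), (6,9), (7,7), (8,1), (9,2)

4

Same column: (1,9)–(6,9) (column 9); (2,7)–(7,7) (column 7).
Same diagonal: (2,7)–(8,1) (|2−8| = |7−1| = 6); (8,1)–(9,2) (|8−9| = |1−2| = 1).
Total attacking pairs: 4.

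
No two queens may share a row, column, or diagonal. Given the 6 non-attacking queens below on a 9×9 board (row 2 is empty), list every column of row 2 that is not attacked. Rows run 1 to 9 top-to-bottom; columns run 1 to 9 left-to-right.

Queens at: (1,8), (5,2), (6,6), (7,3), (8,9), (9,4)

columns 1

(1,8) attacks row 2 at column 8 and diagonals 7, 9.
(5,2) attacks row 2 at column 2 and diagonals 5.
(6,6) attacks row 2 at column 6 and diagonals 2.
(7,3) attacks row 2 at column 3 and diagonals 8.
(8,9) attacks row 2 at column 9 and diagonals 3.
(9,4) attacks row 2 at column 4.
Attacked columns: {2, 3, 4, 5, 6, 7, 8, 9}. Safe: {1}.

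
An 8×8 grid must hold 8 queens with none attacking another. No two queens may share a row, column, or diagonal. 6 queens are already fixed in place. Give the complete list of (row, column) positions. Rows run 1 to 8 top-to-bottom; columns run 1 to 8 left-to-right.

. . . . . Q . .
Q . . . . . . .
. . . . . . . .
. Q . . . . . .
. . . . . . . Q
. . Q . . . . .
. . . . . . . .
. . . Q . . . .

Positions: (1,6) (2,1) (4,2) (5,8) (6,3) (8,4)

(1,6) (2,1) (3,5) (4,2) (5,8) (6,3) (7,7) (8,4)

Row 3: attacked by (1,6)→{4,6,8}; (2,1)→{1,2}; (4,2)→{1,2,3}; (5,8)→{6,8}; (6,3)→{3,6}; (8,4)→{4}. Safe: 5, 7. Place at column 5.
Row 7: attacked by (1,6)→{6}; (2,1)→{1,6}; (3,5)→{1,5}; (4,2)→{2,5}; (5,8)→{6,8}; (6,3)→{2,3,4}; (8,4)→{3,4,5}. Safe: 7. Place at column 7.
Columns [6, 1, 5, 2, 8, 3, 7, 4], r−c [-5, 1, -2, 2, -3, 3, 0, 4], r+c [7, 3, 8, 6, 13, 9, 14, 12] are all distinct, so no two queens attack.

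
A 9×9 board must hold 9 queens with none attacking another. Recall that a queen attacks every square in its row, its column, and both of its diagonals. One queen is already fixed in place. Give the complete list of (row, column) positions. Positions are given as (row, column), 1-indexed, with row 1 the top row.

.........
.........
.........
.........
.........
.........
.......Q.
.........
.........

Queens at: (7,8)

Row 1: attacked by (7,8)→{2,8}. Safe: 1, 3, 4, 5, 6, 7, 9. Place at column 3.
Row 2: attacked by (1,3)→{2,3,4}; (7,8)→{3,8}. Safe: 1, 5, 6, 7, 9. Place at column 1.
Row 3: attacked by (1,3)→{1,3,5}; (2,1)→{1,2}; (7,8)→{4,8}. Safe: 6, 7, 9. Place at column 9.
Row 4: attacked by (1,3)→{3,6}; (2,1)→{1,3}; (3,9)→{8,9}; (7,8)→{5,8}. Safe: 2, 4, 7. Place at column 7.
Row 5: attacked by (1,3)→{3,7}; (2,1)→{1,4}; (3,9)→{7,9}; (4,7)→{6,7,8}; (7,8)→{6,8}. Safe: 2, 5. Place at column 5.
Row 6: attacked by (1,3)→{3,8}; (2,1)→{1,5}; (3,9)→{6,9}; (4,7)→{5,7,9}; (5,5)→{4,5,6}; (7,8)→{7,8,9}. Safe: 2. Place at column 2.
Row 8: attacked by (1,3)→{3}; (2,1)→{1,7}; (3,9)→{4,9}; (4,7)→{3,7}; (5,5)→{2,5,8}; (6,2)→{2,4}; (7,8)→{7,8,9}. Safe: 6. Place at column 6.
Row 9: attacked by (1,3)→{3}; (2,1)→{1,8}; (3,9)→{3,9}; (4,7)→{2,7}; (5,5)→{1,5,9}; (6,2)→{2,5}; (7,8)→{6,8}; (8,6)→{5,6,7}. Safe: 4. Place at column 4.
Columns [3, 1, 9, 7, 5, 2, 8, 6, 4], r−c [-2, 1, -6, -3, 0, 4, -1, 2, 5], r+c [4, 3, 12, 11, 10, 8, 15, 14, 13] are all distinct, so no two queens attack.

(1,3) (2,1) (3,9) (4,7) (5,5) (6,2) (7,8) (8,6) (9,4)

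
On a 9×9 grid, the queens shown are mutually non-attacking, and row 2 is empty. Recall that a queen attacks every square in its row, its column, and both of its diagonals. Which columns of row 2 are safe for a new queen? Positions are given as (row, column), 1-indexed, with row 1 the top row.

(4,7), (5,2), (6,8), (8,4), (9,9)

(4,7) attacks row 2 at column 7 and diagonals 5, 9.
(5,2) attacks row 2 at column 2 and diagonals 5.
(6,8) attacks row 2 at column 8 and diagonals 4.
(8,4) attacks row 2 at column 4.
(9,9) attacks row 2 at column 9 and diagonals 2.
Attacked columns: {2, 4, 5, 7, 8, 9}. Safe: {1, 3, 6}.

columns 1, 3, 6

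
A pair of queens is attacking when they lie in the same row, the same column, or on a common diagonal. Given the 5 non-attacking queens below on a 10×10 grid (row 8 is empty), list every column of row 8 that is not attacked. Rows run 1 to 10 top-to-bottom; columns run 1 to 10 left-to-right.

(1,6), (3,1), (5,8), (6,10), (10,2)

columns 3, 7, 9

(1,6) attacks row 8 at column 6.
(3,1) attacks row 8 at column 1 and diagonals 6.
(5,8) attacks row 8 at column 8 and diagonals 5.
(6,10) attacks row 8 at column 10 and diagonals 8.
(10,2) attacks row 8 at column 2 and diagonals 4.
Attacked columns: {1, 2, 4, 5, 6, 8, 10}. Safe: {3, 7, 9}.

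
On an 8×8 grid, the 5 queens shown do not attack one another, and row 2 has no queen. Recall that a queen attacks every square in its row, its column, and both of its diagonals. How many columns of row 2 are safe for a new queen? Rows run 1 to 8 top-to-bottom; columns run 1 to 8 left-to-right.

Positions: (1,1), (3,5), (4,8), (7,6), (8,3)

(1,1) attacks row 2 at column 1 and diagonals 2.
(3,5) attacks row 2 at column 5 and diagonals 4, 6.
(4,8) attacks row 2 at column 8 and diagonals 6.
(7,6) attacks row 2 at column 6 and diagonals 1.
(8,3) attacks row 2 at column 3.
Attacked columns: {1, 2, 3, 4, 5, 6, 8}. Safe: {7}.

1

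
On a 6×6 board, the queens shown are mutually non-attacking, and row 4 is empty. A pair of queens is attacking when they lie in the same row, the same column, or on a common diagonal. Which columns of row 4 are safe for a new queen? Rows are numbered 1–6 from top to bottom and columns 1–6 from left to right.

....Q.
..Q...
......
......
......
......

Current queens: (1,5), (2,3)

(1,5) attacks row 4 at column 5 and diagonals 2.
(2,3) attacks row 4 at column 3 and diagonals 1, 5.
Attacked columns: {1, 2, 3, 5}. Safe: {4, 6}.

columns 4, 6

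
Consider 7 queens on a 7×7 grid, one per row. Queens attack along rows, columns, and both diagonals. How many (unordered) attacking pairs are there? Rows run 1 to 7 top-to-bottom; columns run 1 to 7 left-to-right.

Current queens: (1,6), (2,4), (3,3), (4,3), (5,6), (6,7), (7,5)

5

Same column: (1,6)–(5,6) (column 6); (3,3)–(4,3) (column 3).
Same diagonal: (1,6)–(4,3) (|1−4| = |6−3| = 3); (2,4)–(3,3) (|2−3| = |4−3| = 1); (5,6)–(6,7) (|5−6| = |6−7| = 1).
Total attacking pairs: 5.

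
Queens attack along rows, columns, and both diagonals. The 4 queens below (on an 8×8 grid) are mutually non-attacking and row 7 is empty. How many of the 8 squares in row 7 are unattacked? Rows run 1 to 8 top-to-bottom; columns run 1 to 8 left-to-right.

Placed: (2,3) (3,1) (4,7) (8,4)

2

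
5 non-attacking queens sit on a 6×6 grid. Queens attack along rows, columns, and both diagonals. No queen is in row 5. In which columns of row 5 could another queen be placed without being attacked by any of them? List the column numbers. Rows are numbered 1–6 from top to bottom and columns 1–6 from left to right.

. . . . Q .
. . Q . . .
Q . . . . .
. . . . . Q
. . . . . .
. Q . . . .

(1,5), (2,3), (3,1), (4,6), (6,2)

(1,5) attacks row 5 at column 5 and diagonals 1.
(2,3) attacks row 5 at column 3 and diagonals 6.
(3,1) attacks row 5 at column 1 and diagonals 3.
(4,6) attacks row 5 at column 6 and diagonals 5.
(6,2) attacks row 5 at column 2 and diagonals 1, 3.
Attacked columns: {1, 2, 3, 5, 6}. Safe: {4}.

columns 4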